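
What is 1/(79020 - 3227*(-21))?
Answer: 1/146787 ≈ 6.8126e-6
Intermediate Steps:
1/(79020 - 3227*(-21)) = 1/(79020 + 67767) = 1/146787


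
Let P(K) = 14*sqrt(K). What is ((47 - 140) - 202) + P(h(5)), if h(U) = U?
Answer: -295 + 14*sqrt(5) ≈ -263.69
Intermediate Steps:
((47 - 140) - 202) + P(h(5)) = ((47 - 140) - 202) + 14*sqrt(5) = (-93 - 202) + 14*sqrt(5) = -295 + 14*sqrt(5)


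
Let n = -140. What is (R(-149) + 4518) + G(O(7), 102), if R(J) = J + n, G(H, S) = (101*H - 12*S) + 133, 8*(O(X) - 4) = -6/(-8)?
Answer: 113647/32 ≈ 3551.5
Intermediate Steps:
O(X) = 131/32 (O(X) = 4 + (-6/(-8))/8 = 4 + (-6*(-1/8))/8 = 4 + (1/8)*(3/4) = 4 + 3/32 = 131/32)
G(H, S) = 133 - 12*S + 101*H (G(H, S) = (-12*S + 101*H) + 133 = 133 - 12*S + 101*H)
R(J) = -140 + J (R(J) = J - 140 = -140 + J)
(R(-149) + 4518) + G(O(7), 102) = ((-140 - 149) + 4518) + (133 - 12*102 + 101*(131/32)) = (-289 + 4518) + (133 - 1224 + 13231/32) = 4229 - 21681/32 = 113647/32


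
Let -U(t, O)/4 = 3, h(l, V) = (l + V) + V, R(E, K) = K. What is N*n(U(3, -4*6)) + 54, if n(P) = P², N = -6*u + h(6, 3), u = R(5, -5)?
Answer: 6102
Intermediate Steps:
h(l, V) = l + 2*V (h(l, V) = (V + l) + V = l + 2*V)
U(t, O) = -12 (U(t, O) = -4*3 = -12)
u = -5
N = 42 (N = -6*(-5) + (6 + 2*3) = 30 + (6 + 6) = 30 + 12 = 42)
N*n(U(3, -4*6)) + 54 = 42*(-12)² + 54 = 42*144 + 54 = 6048 + 54 = 6102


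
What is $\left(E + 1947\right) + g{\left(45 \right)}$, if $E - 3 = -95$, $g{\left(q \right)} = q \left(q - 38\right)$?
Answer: $2170$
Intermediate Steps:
$g{\left(q \right)} = q \left(-38 + q\right)$
$E = -92$ ($E = 3 - 95 = -92$)
$\left(E + 1947\right) + g{\left(45 \right)} = \left(-92 + 1947\right) + 45 \left(-38 + 45\right) = 1855 + 45 \cdot 7 = 1855 + 315 = 2170$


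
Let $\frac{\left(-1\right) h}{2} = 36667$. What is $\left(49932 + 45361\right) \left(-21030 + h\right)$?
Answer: $-8992228652$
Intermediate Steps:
$h = -73334$ ($h = \left(-2\right) 36667 = -73334$)
$\left(49932 + 45361\right) \left(-21030 + h\right) = \left(49932 + 45361\right) \left(-21030 - 73334\right) = 95293 \left(-94364\right) = -8992228652$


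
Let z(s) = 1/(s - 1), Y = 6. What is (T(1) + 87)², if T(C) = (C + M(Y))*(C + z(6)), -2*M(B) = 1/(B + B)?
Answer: 3108169/400 ≈ 7770.4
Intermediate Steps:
z(s) = 1/(-1 + s)
M(B) = -1/(4*B) (M(B) = -1/(2*(B + B)) = -1/(2*B)/2 = -1/(4*B))
T(C) = (-1/24 + C)*(⅕ + C) (T(C) = (C - ¼/6)*(C + 1/(-1 + 6)) = (C - ¼*⅙)*(C + 1/5) = (C - 1/24)*(C + ⅕) = (-1/24 + C)*(⅕ + C))
(T(1) + 87)² = ((-1/120 + 1² + (19/120)*1) + 87)² = ((-1/120 + 1 + 19/120) + 87)² = (23/20 + 87)² = (1763/20)² = 3108169/400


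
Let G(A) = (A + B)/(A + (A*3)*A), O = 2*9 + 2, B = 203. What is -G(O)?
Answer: -223/1220 ≈ -0.18279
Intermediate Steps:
O = 20 (O = 18 + 2 = 20)
G(A) = (203 + A)/(A + 3*A**2) (G(A) = (A + 203)/(A + (A*3)*A) = (203 + A)/(A + (3*A)*A) = (203 + A)/(A + 3*A**2))
-G(O) = -(203 + 20)/(20*(1 + 3*20)) = -223/(20*(1 + 60)) = -223/(20*61) = -1*223/1220 = -223/1220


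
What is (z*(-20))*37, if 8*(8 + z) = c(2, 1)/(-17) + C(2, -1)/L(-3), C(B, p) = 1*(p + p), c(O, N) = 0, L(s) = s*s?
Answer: 53465/9 ≈ 5940.6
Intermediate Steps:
L(s) = s²
C(B, p) = 2*p (C(B, p) = 1*(2*p) = 2*p)
z = -289/36 (z = -8 + (0/(-17) + (2*(-1))/((-3)²))/8 = -8 + (0*(-1/17) - 2/9)/8 = -8 + (0 - 2*⅑)/8 = -8 + (0 - 2/9)/8 = -8 + (⅛)*(-2/9) = -8 - 1/36 = -289/36 ≈ -8.0278)
(z*(-20))*37 = -289/36*(-20)*37 = (1445/9)*37 = 53465/9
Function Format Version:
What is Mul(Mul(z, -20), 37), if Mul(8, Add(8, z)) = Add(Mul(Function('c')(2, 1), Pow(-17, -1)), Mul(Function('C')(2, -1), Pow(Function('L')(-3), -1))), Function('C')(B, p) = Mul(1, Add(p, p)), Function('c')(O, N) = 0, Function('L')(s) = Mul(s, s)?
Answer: Rational(53465, 9) ≈ 5940.6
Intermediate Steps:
Function('L')(s) = Pow(s, 2)
Function('C')(B, p) = Mul(2, p) (Function('C')(B, p) = Mul(1, Mul(2, p)) = Mul(2, p))
z = Rational(-289, 36) (z = Add(-8, Mul(Rational(1, 8), Add(Mul(0, Pow(-17, -1)), Mul(Mul(2, -1), Pow(Pow(-3, 2), -1))))) = Add(-8, Mul(Rational(1, 8), Add(Mul(0, Rational(-1, 17)), Mul(-2, Pow(9, -1))))) = Add(-8, Mul(Rational(1, 8), Add(0, Mul(-2, Rational(1, 9))))) = Add(-8, Mul(Rational(1, 8), Add(0, Rational(-2, 9)))) = Add(-8, Mul(Rational(1, 8), Rational(-2, 9))) = Add(-8, Rational(-1, 36)) = Rational(-289, 36) ≈ -8.0278)
Mul(Mul(z, -20), 37) = Mul(Mul(Rational(-289, 36), -20), 37) = Mul(Rational(1445, 9), 37) = Rational(53465, 9)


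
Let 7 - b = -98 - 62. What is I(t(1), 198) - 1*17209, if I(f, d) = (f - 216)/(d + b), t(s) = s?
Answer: -1256300/73 ≈ -17210.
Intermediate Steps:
b = 167 (b = 7 - (-98 - 62) = 7 - 1*(-160) = 7 + 160 = 167)
I(f, d) = (-216 + f)/(167 + d) (I(f, d) = (f - 216)/(d + 167) = (-216 + f)/(167 + d))
I(t(1), 198) - 1*17209 = (-216 + 1)/(167 + 198) - 1*17209 = -215/365 - 17209 = (1/365)*(-215) - 17209 = -43/73 - 17209 = -1256300/73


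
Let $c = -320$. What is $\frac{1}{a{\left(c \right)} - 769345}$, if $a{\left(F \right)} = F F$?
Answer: $- \frac{1}{666945} \approx -1.4994 \cdot 10^{-6}$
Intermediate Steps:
$a{\left(F \right)} = F^{2}$
$\frac{1}{a{\left(c \right)} - 769345} = \frac{1}{\left(-320\right)^{2} - 769345} = \frac{1}{102400 - 769345} = \frac{1}{-666945} = - \frac{1}{666945}$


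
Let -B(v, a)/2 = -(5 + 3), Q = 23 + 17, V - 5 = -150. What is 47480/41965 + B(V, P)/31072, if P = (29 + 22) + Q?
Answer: 18449625/16299206 ≈ 1.1319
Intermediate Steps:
V = -145 (V = 5 - 150 = -145)
Q = 40
P = 91 (P = (29 + 22) + 40 = 51 + 40 = 91)
B(v, a) = 16 (B(v, a) = -(-2)*(5 + 3) = -(-2)*8 = -2*(-8) = 16)
47480/41965 + B(V, P)/31072 = 47480/41965 + 16/31072 = 47480*(1/41965) + 16*(1/31072) = 9496/8393 + 1/1942 = 18449625/16299206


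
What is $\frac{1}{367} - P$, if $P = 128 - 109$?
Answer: $- \frac{6972}{367} \approx -18.997$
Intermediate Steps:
$P = 19$ ($P = 128 - 109 = 19$)
$\frac{1}{367} - P = \frac{1}{367} - 19 = - \frac{6972}{367}$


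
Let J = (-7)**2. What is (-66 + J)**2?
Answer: 289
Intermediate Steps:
J = 49
(-66 + J)**2 = (-66 + 49)**2 = (-17)**2 = 289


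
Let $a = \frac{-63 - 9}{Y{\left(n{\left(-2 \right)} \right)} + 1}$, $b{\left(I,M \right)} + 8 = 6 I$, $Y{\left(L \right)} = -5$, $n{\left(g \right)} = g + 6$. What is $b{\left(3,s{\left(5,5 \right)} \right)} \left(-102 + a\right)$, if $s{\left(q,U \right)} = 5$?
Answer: $-840$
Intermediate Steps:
$n{\left(g \right)} = 6 + g$
$b{\left(I,M \right)} = -8 + 6 I$
$a = 18$ ($a = \frac{-63 - 9}{-5 + 1} = - \frac{72}{-4} = \left(-72\right) \left(- \frac{1}{4}\right) = 18$)
$b{\left(3,s{\left(5,5 \right)} \right)} \left(-102 + a\right) = \left(-8 + 6 \cdot 3\right) \left(-102 + 18\right) = \left(-8 + 18\right) \left(-84\right) = 10 \left(-84\right) = -840$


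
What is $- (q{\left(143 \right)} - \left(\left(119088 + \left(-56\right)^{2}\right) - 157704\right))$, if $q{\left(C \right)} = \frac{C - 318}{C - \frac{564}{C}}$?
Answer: $- \frac{141098955}{3977} \approx -35479.0$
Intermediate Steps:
$q{\left(C \right)} = \frac{-318 + C}{C - \frac{564}{C}}$
$- (q{\left(143 \right)} - \left(\left(119088 + \left(-56\right)^{2}\right) - 157704\right)) = - (\frac{143 \left(-318 + 143\right)}{-564 + 143^{2}} - \left(\left(119088 + \left(-56\right)^{2}\right) - 157704\right)) = - (143 \frac{1}{-564 + 20449} \left(-175\right) - \left(\left(119088 + 3136\right) - 157704\right)) = - (143 \cdot \frac{1}{19885} \left(-175\right) - \left(122224 - 157704\right)) = - (143 \cdot \frac{1}{19885} \left(-175\right) - -35480) = - (- \frac{5005}{3977} + 35480) = \left(-1\right) \frac{141098955}{3977} = - \frac{141098955}{3977}$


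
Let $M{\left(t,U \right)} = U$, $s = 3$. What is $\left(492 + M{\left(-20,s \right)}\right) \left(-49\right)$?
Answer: $-24255$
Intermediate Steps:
$\left(492 + M{\left(-20,s \right)}\right) \left(-49\right) = \left(492 + 3\right) \left(-49\right) = 495 \left(-49\right) = -24255$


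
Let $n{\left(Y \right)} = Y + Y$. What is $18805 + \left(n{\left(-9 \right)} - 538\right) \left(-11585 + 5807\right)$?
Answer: $3231373$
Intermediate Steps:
$n{\left(Y \right)} = 2 Y$
$18805 + \left(n{\left(-9 \right)} - 538\right) \left(-11585 + 5807\right) = 18805 + \left(2 \left(-9\right) - 538\right) \left(-11585 + 5807\right) = 18805 + \left(-18 - 538\right) \left(-5778\right) = 18805 - -3212568 = 18805 + 3212568 = 3231373$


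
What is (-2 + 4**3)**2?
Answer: 3844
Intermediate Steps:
(-2 + 4**3)**2 = (-2 + 64)**2 = 62**2 = 3844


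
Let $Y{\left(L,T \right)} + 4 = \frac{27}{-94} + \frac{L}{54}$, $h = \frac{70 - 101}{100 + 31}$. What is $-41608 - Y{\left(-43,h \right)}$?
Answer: $- \frac{52794101}{1269} \approx -41603.0$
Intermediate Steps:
$h = - \frac{31}{131} \approx -0.23664$
$Y{\left(L,T \right)} = - \frac{403}{94} + \frac{L}{54}$ ($Y{\left(L,T \right)} = -4 + \left(\frac{27}{-94} + \frac{L}{54}\right) = -4 + \left(27 \left(- \frac{1}{94}\right) + L \frac{1}{54}\right) = -4 + \left(- \frac{27}{94} + \frac{L}{54}\right) = - \frac{403}{94} + \frac{L}{54}$)
$-41608 - Y{\left(-43,h \right)} = -41608 - \left(- \frac{403}{94} + \frac{1}{54} \left(-43\right)\right) = -41608 - \left(- \frac{403}{94} - \frac{43}{54}\right) = -41608 - - \frac{6451}{1269} = -41608 + \frac{6451}{1269} = - \frac{52794101}{1269}$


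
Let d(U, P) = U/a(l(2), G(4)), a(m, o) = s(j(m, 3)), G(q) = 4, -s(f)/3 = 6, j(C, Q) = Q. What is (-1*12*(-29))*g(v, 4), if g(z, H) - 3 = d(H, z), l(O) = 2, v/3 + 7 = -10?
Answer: 2900/3 ≈ 966.67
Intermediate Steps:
v = -51 (v = -21 + 3*(-10) = -21 - 30 = -51)
s(f) = -18 (s(f) = -3*6 = -18)
a(m, o) = -18
d(U, P) = -U/18 (d(U, P) = U/(-18) = U*(-1/18) = -U/18)
g(z, H) = 3 - H/18
(-1*12*(-29))*g(v, 4) = (-1*12*(-29))*(3 - 1/18*4) = (-12*(-29))*(3 - 2/9) = 348*(25/9) = 2900/3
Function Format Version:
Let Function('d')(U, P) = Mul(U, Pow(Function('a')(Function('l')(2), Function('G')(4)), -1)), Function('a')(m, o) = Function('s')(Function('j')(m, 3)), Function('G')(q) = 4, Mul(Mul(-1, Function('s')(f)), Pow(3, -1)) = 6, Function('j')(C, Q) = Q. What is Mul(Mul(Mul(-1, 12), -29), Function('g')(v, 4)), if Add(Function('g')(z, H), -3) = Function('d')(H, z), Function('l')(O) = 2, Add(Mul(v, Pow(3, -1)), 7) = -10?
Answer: Rational(2900, 3) ≈ 966.67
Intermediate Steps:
v = -51 (v = Add(-21, Mul(3, -10)) = Add(-21, -30) = -51)
Function('s')(f) = -18 (Function('s')(f) = Mul(-3, 6) = -18)
Function('a')(m, o) = -18
Function('d')(U, P) = Mul(Rational(-1, 18), U) (Function('d')(U, P) = Mul(U, Pow(-18, -1)) = Mul(U, Rational(-1, 18)) = Mul(Rational(-1, 18), U))
Function('g')(z, H) = Add(3, Mul(Rational(-1, 18), H))
Mul(Mul(Mul(-1, 12), -29), Function('g')(v, 4)) = Mul(Mul(Mul(-1, 12), -29), Add(3, Mul(Rational(-1, 18), 4))) = Mul(Mul(-12, -29), Add(3, Rational(-2, 9))) = Mul(348, Rational(25, 9)) = Rational(2900, 3)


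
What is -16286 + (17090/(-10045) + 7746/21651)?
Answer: -33735632718/2071279 ≈ -16287.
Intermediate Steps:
-16286 + (17090/(-10045) + 7746/21651) = -16286 + (17090*(-1/10045) + 7746*(1/21651)) = -16286 + (-3418/2009 + 2582/7217) = -16286 - 2782924/2071279 = -33735632718/2071279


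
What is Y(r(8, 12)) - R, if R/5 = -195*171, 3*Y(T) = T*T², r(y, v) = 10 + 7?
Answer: 505088/3 ≈ 1.6836e+5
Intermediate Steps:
r(y, v) = 17
Y(T) = T³/3 (Y(T) = (T*T²)/3 = T³/3)
R = -166725 (R = 5*(-195*171) = 5*(-33345) = -166725)
Y(r(8, 12)) - R = (⅓)*17³ - 1*(-166725) = (⅓)*4913 + 166725 = 4913/3 + 166725 = 505088/3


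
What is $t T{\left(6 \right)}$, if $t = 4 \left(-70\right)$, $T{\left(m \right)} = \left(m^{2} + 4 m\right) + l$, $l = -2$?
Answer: $-16240$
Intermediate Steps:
$T{\left(m \right)} = -2 + m^{2} + 4 m$ ($T{\left(m \right)} = \left(m^{2} + 4 m\right) - 2 = -2 + m^{2} + 4 m$)
$t = -280$
$t T{\left(6 \right)} = - 280 \left(-2 + 6^{2} + 4 \cdot 6\right) = - 280 \left(-2 + 36 + 24\right) = \left(-280\right) 58 = -16240$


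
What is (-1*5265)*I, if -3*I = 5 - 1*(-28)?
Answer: 57915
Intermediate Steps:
I = -11 (I = -(5 - 1*(-28))/3 = -(5 + 28)/3 = -⅓*33 = -11)
(-1*5265)*I = -1*5265*(-11) = -5265*(-11) = 57915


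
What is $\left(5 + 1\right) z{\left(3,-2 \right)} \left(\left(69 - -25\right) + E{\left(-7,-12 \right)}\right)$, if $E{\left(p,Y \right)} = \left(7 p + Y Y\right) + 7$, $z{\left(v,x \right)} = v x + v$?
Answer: $-3528$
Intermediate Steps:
$z{\left(v,x \right)} = v + v x$
$E{\left(p,Y \right)} = 7 + Y^{2} + 7 p$ ($E{\left(p,Y \right)} = \left(7 p + Y^{2}\right) + 7 = \left(Y^{2} + 7 p\right) + 7 = 7 + Y^{2} + 7 p$)
$\left(5 + 1\right) z{\left(3,-2 \right)} \left(\left(69 - -25\right) + E{\left(-7,-12 \right)}\right) = \left(5 + 1\right) 3 \left(1 - 2\right) \left(\left(69 - -25\right) + \left(7 + \left(-12\right)^{2} + 7 \left(-7\right)\right)\right) = 6 \cdot 3 \left(-1\right) \left(\left(69 + 25\right) + \left(7 + 144 - 49\right)\right) = 6 \left(-3\right) \left(94 + 102\right) = \left(-18\right) 196 = -3528$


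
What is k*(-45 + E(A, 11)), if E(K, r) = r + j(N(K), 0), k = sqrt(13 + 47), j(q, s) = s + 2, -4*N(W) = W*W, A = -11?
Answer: -64*sqrt(15) ≈ -247.87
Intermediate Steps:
N(W) = -W**2/4 (N(W) = -W*W/4 = -W**2/4)
j(q, s) = 2 + s
k = 2*sqrt(15) (k = sqrt(60) = 2*sqrt(15) ≈ 7.7460)
E(K, r) = 2 + r (E(K, r) = r + (2 + 0) = r + 2 = 2 + r)
k*(-45 + E(A, 11)) = (2*sqrt(15))*(-45 + (2 + 11)) = (2*sqrt(15))*(-45 + 13) = (2*sqrt(15))*(-32) = -64*sqrt(15)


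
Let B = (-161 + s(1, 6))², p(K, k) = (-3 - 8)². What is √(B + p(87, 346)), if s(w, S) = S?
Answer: √24146 ≈ 155.39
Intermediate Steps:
p(K, k) = 121 (p(K, k) = (-11)² = 121)
B = 24025 (B = (-161 + 6)² = (-155)² = 24025)
√(B + p(87, 346)) = √(24025 + 121) = √24146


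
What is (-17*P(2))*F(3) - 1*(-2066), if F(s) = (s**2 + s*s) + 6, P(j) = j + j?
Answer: 434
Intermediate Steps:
P(j) = 2*j
F(s) = 6 + 2*s**2 (F(s) = (s**2 + s**2) + 6 = 2*s**2 + 6 = 6 + 2*s**2)
(-17*P(2))*F(3) - 1*(-2066) = (-34*2)*(6 + 2*3**2) - 1*(-2066) = (-17*4)*(6 + 2*9) + 2066 = -68*(6 + 18) + 2066 = -68*24 + 2066 = -1632 + 2066 = 434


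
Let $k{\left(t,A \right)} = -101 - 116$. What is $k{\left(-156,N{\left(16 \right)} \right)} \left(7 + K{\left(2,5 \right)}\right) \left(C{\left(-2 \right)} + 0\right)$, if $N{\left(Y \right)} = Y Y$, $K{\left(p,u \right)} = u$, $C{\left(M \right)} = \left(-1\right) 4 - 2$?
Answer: $15624$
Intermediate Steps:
$C{\left(M \right)} = -6$ ($C{\left(M \right)} = -4 - 2 = -6$)
$N{\left(Y \right)} = Y^{2}$
$k{\left(t,A \right)} = -217$ ($k{\left(t,A \right)} = -101 - 116 = -217$)
$k{\left(-156,N{\left(16 \right)} \right)} \left(7 + K{\left(2,5 \right)}\right) \left(C{\left(-2 \right)} + 0\right) = - 217 \left(7 + 5\right) \left(-6 + 0\right) = - 217 \cdot 12 \left(-6\right) = \left(-217\right) \left(-72\right) = 15624$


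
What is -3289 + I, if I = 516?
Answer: -2773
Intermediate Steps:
-3289 + I = -3289 + 516 = -2773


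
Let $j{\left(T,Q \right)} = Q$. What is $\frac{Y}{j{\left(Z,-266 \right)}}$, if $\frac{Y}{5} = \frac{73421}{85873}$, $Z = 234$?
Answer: $- \frac{367105}{22842218} \approx -0.016071$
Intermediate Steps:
$Y = \frac{367105}{85873}$ ($Y = 5 \cdot \frac{73421}{85873} = \frac{367105}{85873} \approx 4.275$)
$\frac{Y}{j{\left(Z,-266 \right)}} = \frac{367105}{85873 \left(-266\right)} = \frac{367105}{85873} \left(- \frac{1}{266}\right) = - \frac{367105}{22842218}$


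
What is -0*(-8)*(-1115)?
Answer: 0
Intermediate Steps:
-0*(-8)*(-1115) = -1*0*(-1115) = 0*(-1115) = 0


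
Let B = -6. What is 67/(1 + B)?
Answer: -67/5 ≈ -13.400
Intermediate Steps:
67/(1 + B) = 67/(1 - 6) = 67/(-5) = -⅕*67 = -67/5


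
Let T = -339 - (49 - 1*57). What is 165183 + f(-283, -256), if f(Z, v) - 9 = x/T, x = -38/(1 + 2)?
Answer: 164035694/993 ≈ 1.6519e+5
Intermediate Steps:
T = -331 (T = -339 - (49 - 57) = -339 - 1*(-8) = -339 + 8 = -331)
x = -38/3 ≈ -12.667
f(Z, v) = 8975/993 (f(Z, v) = 9 - 38/3/(-331) = 9 - 38/3*(-1/331) = 9 + 38/993 = 8975/993)
165183 + f(-283, -256) = 165183 + 8975/993 = 164035694/993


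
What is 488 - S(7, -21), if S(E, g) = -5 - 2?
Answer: 495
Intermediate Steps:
S(E, g) = -7
488 - S(7, -21) = 488 - 1*(-7) = 488 + 7 = 495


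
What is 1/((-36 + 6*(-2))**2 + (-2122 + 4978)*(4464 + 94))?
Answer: 1/13019952 ≈ 7.6805e-8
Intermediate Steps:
1/((-36 + 6*(-2))**2 + (-2122 + 4978)*(4464 + 94)) = 1/((-36 - 12)**2 + 2856*4558) = 1/((-48)**2 + 13017648) = 1/(2304 + 13017648) = 1/13019952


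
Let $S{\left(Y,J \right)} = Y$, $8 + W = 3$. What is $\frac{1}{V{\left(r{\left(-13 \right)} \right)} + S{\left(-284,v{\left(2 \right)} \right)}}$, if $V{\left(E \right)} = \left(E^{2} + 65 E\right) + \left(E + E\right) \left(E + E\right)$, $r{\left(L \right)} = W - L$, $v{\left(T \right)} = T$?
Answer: $\frac{1}{556} \approx 0.0017986$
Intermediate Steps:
$W = -5$ ($W = -8 + 3 = -5$)
$r{\left(L \right)} = -5 - L$
$V{\left(E \right)} = 5 E^{2} + 65 E$ ($V{\left(E \right)} = \left(E^{2} + 65 E\right) + 2 E 2 E = \left(E^{2} + 65 E\right) + 4 E^{2} = 5 E^{2} + 65 E$)
$\frac{1}{V{\left(r{\left(-13 \right)} \right)} + S{\left(-284,v{\left(2 \right)} \right)}} = \frac{1}{5 \left(-5 - -13\right) \left(13 - -8\right) - 284} = \frac{1}{5 \left(-5 + 13\right) \left(13 + \left(-5 + 13\right)\right) - 284} = \frac{1}{5 \cdot 8 \left(13 + 8\right) - 284} = \frac{1}{5 \cdot 8 \cdot 21 - 284} = \frac{1}{840 - 284} = \frac{1}{556}$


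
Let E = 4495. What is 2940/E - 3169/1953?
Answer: -54857/56637 ≈ -0.96857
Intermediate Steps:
2940/E - 3169/1953 = 2940/4495 - 3169/1953 = 2940*(1/4495) - 3169*1/1953 = 588/899 - 3169/1953 = -54857/56637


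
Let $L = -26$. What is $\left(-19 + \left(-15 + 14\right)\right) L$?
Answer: $520$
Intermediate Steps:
$\left(-19 + \left(-15 + 14\right)\right) L = \left(-19 + \left(-15 + 14\right)\right) \left(-26\right) = \left(-19 - 1\right) \left(-26\right) = \left(-20\right) \left(-26\right) = 520$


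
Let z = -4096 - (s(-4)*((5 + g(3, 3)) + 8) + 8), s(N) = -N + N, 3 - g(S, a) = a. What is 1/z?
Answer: -1/4104 ≈ -0.00024366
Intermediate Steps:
g(S, a) = 3 - a
s(N) = 0
z = -4104 (z = -4096 - (0*((5 + (3 - 1*3)) + 8) + 8) = -4096 - (0*((5 + (3 - 3)) + 8) + 8) = -4096 - (0*((5 + 0) + 8) + 8) = -4096 - (0*(5 + 8) + 8) = -4096 - (0*13 + 8) = -4096 - (0 + 8) = -4096 - 1*8 = -4096 - 8 = -4104)
1/z = 1/(-4104) = -1/4104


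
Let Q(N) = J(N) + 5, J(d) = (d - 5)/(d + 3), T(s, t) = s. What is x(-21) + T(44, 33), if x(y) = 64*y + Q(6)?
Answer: -11654/9 ≈ -1294.9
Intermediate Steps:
J(d) = (-5 + d)/(3 + d)
Q(N) = 5 + (-5 + N)/(3 + N) (Q(N) = (-5 + N)/(3 + N) + 5 = 5 + (-5 + N)/(3 + N))
x(y) = 46/9 + 64*y (x(y) = 64*y + 2*(5 + 3*6)/(3 + 6) = 64*y + 2*(5 + 18)/9 = 64*y + 2*(⅑)*23 = 64*y + 46/9 = 46/9 + 64*y)
x(-21) + T(44, 33) = (46/9 + 64*(-21)) + 44 = (46/9 - 1344) + 44 = -12050/9 + 44 = -11654/9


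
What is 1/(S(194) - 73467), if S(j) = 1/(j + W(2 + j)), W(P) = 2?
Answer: -196/14399531 ≈ -1.3612e-5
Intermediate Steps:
S(j) = 1/(2 + j) (S(j) = 1/(j + 2) = 1/(2 + j))
1/(S(194) - 73467) = 1/(1/(2 + 194) - 73467) = 1/(1/196 - 73467) = 1/(-14399531/196) = -196/14399531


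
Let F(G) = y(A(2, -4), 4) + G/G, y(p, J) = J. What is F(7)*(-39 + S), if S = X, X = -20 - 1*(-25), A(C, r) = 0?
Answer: -170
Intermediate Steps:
X = 5 (X = -20 + 25 = 5)
S = 5
F(G) = 5 (F(G) = 4 + G/G = 4 + 1 = 5)
F(7)*(-39 + S) = 5*(-39 + 5) = 5*(-34) = -170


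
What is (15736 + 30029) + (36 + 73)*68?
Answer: 53177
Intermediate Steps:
(15736 + 30029) + (36 + 73)*68 = 45765 + 109*68 = 45765 + 7412 = 53177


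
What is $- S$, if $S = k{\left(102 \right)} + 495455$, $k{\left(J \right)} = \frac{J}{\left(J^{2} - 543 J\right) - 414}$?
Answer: $- \frac{3748612513}{7566} \approx -4.9546 \cdot 10^{5}$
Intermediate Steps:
$k{\left(J \right)} = \frac{J}{-414 + J^{2} - 543 J}$
$S = \frac{3748612513}{7566}$ ($S = \frac{102}{-414 + 102^{2} - 55386} + 495455 = \frac{102}{-414 + 10404 - 55386} + 495455 = \frac{102}{-45396} + 495455 = 102 \left(- \frac{1}{45396}\right) + 495455 = - \frac{17}{7566} + 495455 = \frac{3748612513}{7566} \approx 4.9546 \cdot 10^{5}$)
$- S = \left(-1\right) \frac{3748612513}{7566} = - \frac{3748612513}{7566}$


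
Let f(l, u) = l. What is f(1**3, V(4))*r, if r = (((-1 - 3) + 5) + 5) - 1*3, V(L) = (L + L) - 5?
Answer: 3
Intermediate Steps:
V(L) = -5 + 2*L (V(L) = 2*L - 5 = -5 + 2*L)
r = 3 (r = ((-4 + 5) + 5) - 3 = (1 + 5) - 3 = 6 - 3 = 3)
f(1**3, V(4))*r = 1**3*3 = 1*3 = 3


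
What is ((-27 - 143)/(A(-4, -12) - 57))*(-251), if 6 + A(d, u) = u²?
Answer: 42670/81 ≈ 526.79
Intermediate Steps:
A(d, u) = -6 + u²
((-27 - 143)/(A(-4, -12) - 57))*(-251) = ((-27 - 143)/((-6 + (-12)²) - 57))*(-251) = -170/((-6 + 144) - 57)*(-251) = -170/(138 - 57)*(-251) = -170/81*(-251) = 42670/81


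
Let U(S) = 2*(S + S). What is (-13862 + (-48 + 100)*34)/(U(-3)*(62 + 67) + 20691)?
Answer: -12094/19143 ≈ -0.63177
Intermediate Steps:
U(S) = 4*S (U(S) = 2*(2*S) = 4*S)
(-13862 + (-48 + 100)*34)/(U(-3)*(62 + 67) + 20691) = (-13862 + (-48 + 100)*34)/((4*(-3))*(62 + 67) + 20691) = (-13862 + 52*34)/(-12*129 + 20691) = (-13862 + 1768)/(-1548 + 20691) = -12094/19143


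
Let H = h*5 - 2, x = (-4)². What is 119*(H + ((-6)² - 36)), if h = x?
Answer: 9282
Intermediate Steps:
x = 16
h = 16
H = 78 (H = 16*5 - 2 = 80 - 2 = 78)
119*(H + ((-6)² - 36)) = 119*(78 + ((-6)² - 36)) = 119*(78 + (36 - 36)) = 119*(78 + 0) = 119*78 = 9282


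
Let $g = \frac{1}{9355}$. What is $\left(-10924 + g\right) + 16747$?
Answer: $\frac{54474166}{9355} \approx 5823.0$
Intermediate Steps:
$g = \frac{1}{9355} \approx 0.00010689$
$\left(-10924 + g\right) + 16747 = \left(-10924 + \frac{1}{9355}\right) + 16747 = - \frac{102194019}{9355} + 16747 = \frac{54474166}{9355}$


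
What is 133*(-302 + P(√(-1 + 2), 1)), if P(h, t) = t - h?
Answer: -40166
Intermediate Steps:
133*(-302 + P(√(-1 + 2), 1)) = 133*(-302 + (1 - √(-1 + 2))) = 133*(-302 + (1 - √1)) = 133*(-302 + (1 - 1*1)) = 133*(-302 + (1 - 1)) = 133*(-302 + 0) = 133*(-302) = -40166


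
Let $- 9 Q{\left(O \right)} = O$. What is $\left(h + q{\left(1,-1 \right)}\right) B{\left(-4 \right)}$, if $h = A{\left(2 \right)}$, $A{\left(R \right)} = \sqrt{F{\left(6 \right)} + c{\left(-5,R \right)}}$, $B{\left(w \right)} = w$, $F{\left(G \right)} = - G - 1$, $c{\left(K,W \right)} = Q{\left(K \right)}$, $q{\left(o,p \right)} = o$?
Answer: $-4 - \frac{4 i \sqrt{58}}{3} \approx -4.0 - 10.154 i$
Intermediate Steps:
$Q{\left(O \right)} = - \frac{O}{9}$
$c{\left(K,W \right)} = - \frac{K}{9}$
$F{\left(G \right)} = -1 - G$
$A{\left(R \right)} = \frac{i \sqrt{58}}{3}$ ($A{\left(R \right)} = \sqrt{\left(-1 - 6\right) - - \frac{5}{9}} = \sqrt{\left(-1 - 6\right) + \frac{5}{9}} = \sqrt{-7 + \frac{5}{9}} = \sqrt{- \frac{58}{9}} = \frac{i \sqrt{58}}{3}$)
$h = \frac{i \sqrt{58}}{3} \approx 2.5386 i$
$\left(h + q{\left(1,-1 \right)}\right) B{\left(-4 \right)} = \left(\frac{i \sqrt{58}}{3} + 1\right) \left(-4\right) = \left(1 + \frac{i \sqrt{58}}{3}\right) \left(-4\right) = -4 - \frac{4 i \sqrt{58}}{3}$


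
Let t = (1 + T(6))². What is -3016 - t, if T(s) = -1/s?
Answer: -108601/36 ≈ -3016.7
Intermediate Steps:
t = 25/36 (t = (1 - 1/6)² = (1 - 1*⅙)² = (1 - ⅙)² = (⅚)² = 25/36 ≈ 0.69444)
-3016 - t = -3016 - 1*25/36 = -3016 - 25/36 = -108601/36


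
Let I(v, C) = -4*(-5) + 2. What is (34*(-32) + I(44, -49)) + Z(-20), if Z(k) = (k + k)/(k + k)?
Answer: -1065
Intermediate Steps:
Z(k) = 1 (Z(k) = (2*k)/((2*k)) = (2*k)*(1/(2*k)) = 1)
I(v, C) = 22 (I(v, C) = 20 + 2 = 22)
(34*(-32) + I(44, -49)) + Z(-20) = (34*(-32) + 22) + 1 = (-1088 + 22) + 1 = -1066 + 1 = -1065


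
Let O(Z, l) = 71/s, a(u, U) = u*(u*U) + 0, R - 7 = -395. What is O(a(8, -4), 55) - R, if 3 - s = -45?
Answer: 18695/48 ≈ 389.48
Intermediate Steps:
R = -388 (R = 7 - 395 = -388)
s = 48 (s = 3 - 1*(-45) = 3 + 45 = 48)
a(u, U) = U*u² (a(u, U) = u*(U*u) + 0 = U*u² + 0 = U*u²)
O(Z, l) = 71/48
O(a(8, -4), 55) - R = 71/48 - 1*(-388) = 71/48 + 388 = 18695/48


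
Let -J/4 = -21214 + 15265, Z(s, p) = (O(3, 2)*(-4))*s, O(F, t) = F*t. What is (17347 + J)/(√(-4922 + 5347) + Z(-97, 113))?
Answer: 95780904/5419159 - 205715*√17/5419159 ≈ 17.518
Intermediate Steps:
Z(s, p) = -24*s (Z(s, p) = ((3*2)*(-4))*s = (6*(-4))*s = -24*s)
J = 23796 (J = -4*(-21214 + 15265) = -4*(-5949) = 23796)
(17347 + J)/(√(-4922 + 5347) + Z(-97, 113)) = (17347 + 23796)/(√(-4922 + 5347) - 24*(-97)) = 41143/(√425 + 2328) = 41143/(5*√17 + 2328) = 41143/(2328 + 5*√17)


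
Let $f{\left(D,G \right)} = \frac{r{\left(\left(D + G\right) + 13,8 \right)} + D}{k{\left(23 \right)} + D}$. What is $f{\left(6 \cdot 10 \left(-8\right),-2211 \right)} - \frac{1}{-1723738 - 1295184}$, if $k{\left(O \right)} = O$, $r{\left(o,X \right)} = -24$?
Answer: $\frac{1521537145}{1379647354} \approx 1.1028$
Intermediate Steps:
$f{\left(D,G \right)} = \frac{-24 + D}{23 + D}$
$f{\left(6 \cdot 10 \left(-8\right),-2211 \right)} - \frac{1}{-1723738 - 1295184} = \frac{-24 + 6 \cdot 10 \left(-8\right)}{23 + 6 \cdot 10 \left(-8\right)} - \frac{1}{-1723738 - 1295184} = \frac{-24 + 60 \left(-8\right)}{23 + 60 \left(-8\right)} - \frac{1}{-3018922} = \frac{-24 - 480}{23 - 480} - - \frac{1}{3018922} = \frac{1}{-457} \left(-504\right) + \frac{1}{3018922} = \left(- \frac{1}{457}\right) \left(-504\right) + \frac{1}{3018922} = \frac{504}{457} + \frac{1}{3018922} = \frac{1521537145}{1379647354}$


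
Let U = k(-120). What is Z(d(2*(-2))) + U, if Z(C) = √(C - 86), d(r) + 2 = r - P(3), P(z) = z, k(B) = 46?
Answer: 46 + I*√95 ≈ 46.0 + 9.7468*I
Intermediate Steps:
U = 46
d(r) = -5 + r (d(r) = -2 + (r - 1*3) = -2 + (r - 3) = -2 + (-3 + r) = -5 + r)
Z(C) = √(-86 + C)
Z(d(2*(-2))) + U = √(-86 + (-5 + 2*(-2))) + 46 = √(-86 + (-5 - 4)) + 46 = √(-86 - 9) + 46 = √(-95) + 46 = I*√95 + 46 = 46 + I*√95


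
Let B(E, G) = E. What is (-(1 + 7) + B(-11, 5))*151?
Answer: -2869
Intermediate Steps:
(-(1 + 7) + B(-11, 5))*151 = (-(1 + 7) - 11)*151 = (-1*8 - 11)*151 = (-8 - 11)*151 = -19*151 = -2869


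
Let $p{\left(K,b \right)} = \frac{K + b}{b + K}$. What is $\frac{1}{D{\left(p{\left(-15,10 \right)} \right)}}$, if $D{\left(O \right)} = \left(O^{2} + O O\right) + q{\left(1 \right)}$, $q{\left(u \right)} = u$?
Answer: $\frac{1}{3} \approx 0.33333$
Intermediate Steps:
$p{\left(K,b \right)} = 1$ ($p{\left(K,b \right)} = \frac{K + b}{K + b} = 1$)
$D{\left(O \right)} = 1 + 2 O^{2}$ ($D{\left(O \right)} = \left(O^{2} + O O\right) + 1 = \left(O^{2} + O^{2}\right) + 1 = 2 O^{2} + 1 = 1 + 2 O^{2}$)
$\frac{1}{D{\left(p{\left(-15,10 \right)} \right)}} = \frac{1}{1 + 2 \cdot 1^{2}} = \frac{1}{1 + 2 \cdot 1} = \frac{1}{1 + 2} = \frac{1}{3}$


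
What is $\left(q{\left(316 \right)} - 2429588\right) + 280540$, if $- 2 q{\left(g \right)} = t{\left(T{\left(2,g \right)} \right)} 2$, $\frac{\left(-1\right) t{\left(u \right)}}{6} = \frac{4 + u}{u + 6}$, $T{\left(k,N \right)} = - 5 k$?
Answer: $-2149039$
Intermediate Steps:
$t{\left(u \right)} = - \frac{6 \left(4 + u\right)}{6 + u}$ ($t{\left(u \right)} = - 6 \frac{4 + u}{u + 6} = - 6 \frac{4 + u}{6 + u} = - \frac{6 \left(4 + u\right)}{6 + u}$)
$q{\left(g \right)} = 9$ ($q{\left(g \right)} = - \frac{\frac{6 \left(-4 - \left(-5\right) 2\right)}{6 - 10} \cdot 2}{2} = - \frac{\frac{6 \left(-4 - -10\right)}{6 - 10} \cdot 2}{2} = - \frac{\frac{6 \left(-4 + 10\right)}{-4} \cdot 2}{2} = - \frac{6 \left(- \frac{1}{4}\right) 6 \cdot 2}{2} = - \frac{\left(-9\right) 2}{2} = \left(- \frac{1}{2}\right) \left(-18\right) = 9$)
$\left(q{\left(316 \right)} - 2429588\right) + 280540 = \left(9 - 2429588\right) + 280540 = -2429579 + 280540 = -2149039$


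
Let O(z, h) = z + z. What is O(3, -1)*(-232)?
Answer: -1392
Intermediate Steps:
O(z, h) = 2*z
O(3, -1)*(-232) = (2*3)*(-232) = 6*(-232) = -1392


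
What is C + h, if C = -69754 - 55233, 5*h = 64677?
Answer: -560258/5 ≈ -1.1205e+5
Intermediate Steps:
h = 64677/5 (h = (1/5)*64677 = 64677/5 ≈ 12935.)
C = -124987
C + h = -124987 + 64677/5 = -560258/5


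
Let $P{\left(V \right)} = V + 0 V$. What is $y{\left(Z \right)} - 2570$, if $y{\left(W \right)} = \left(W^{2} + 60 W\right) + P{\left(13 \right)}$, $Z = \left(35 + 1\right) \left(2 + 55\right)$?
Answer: $4331267$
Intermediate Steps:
$Z = 2052$ ($Z = 36 \cdot 57 = 2052$)
$P{\left(V \right)} = V$ ($P{\left(V \right)} = V + 0 = V$)
$y{\left(W \right)} = 13 + W^{2} + 60 W$ ($y{\left(W \right)} = \left(W^{2} + 60 W\right) + 13 = 13 + W^{2} + 60 W$)
$y{\left(Z \right)} - 2570 = \left(13 + 2052^{2} + 60 \cdot 2052\right) - 2570 = \left(13 + 4210704 + 123120\right) - 2570 = 4333837 - 2570 = 4331267$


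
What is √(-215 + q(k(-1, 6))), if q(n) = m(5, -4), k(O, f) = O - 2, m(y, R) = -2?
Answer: I*√217 ≈ 14.731*I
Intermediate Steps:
k(O, f) = -2 + O
q(n) = -2
√(-215 + q(k(-1, 6))) = √(-215 - 2) = √(-217) = I*√217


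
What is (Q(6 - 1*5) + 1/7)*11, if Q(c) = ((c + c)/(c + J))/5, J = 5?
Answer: 242/105 ≈ 2.3048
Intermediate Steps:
Q(c) = 2*c/(5*(5 + c)) (Q(c) = ((c + c)/(c + 5))/5 = ((2*c)/(5 + c))*(1/5) = (2*c/(5 + c))*(1/5) = 2*c/(5*(5 + c)))
(Q(6 - 1*5) + 1/7)*11 = (2*(6 - 1*5)/(5*(5 + (6 - 1*5))) + 1/7)*11 = (2*(6 - 5)/(5*(5 + (6 - 5))) + 1/7)*11 = ((2/5)*1/(5 + 1) + 1/7)*11 = ((2/5)*1/6 + 1/7)*11 = ((2/5)*1*(1/6) + 1/7)*11 = (1/15 + 1/7)*11 = (22/105)*11 = 242/105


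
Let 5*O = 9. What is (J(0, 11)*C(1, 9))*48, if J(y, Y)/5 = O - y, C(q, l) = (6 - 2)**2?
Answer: 6912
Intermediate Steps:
O = 9/5 (O = (1/5)*9 = 9/5 ≈ 1.8000)
C(q, l) = 16 (C(q, l) = 4**2 = 16)
J(y, Y) = 9 - 5*y (J(y, Y) = 5*(9/5 - y) = 9 - 5*y)
(J(0, 11)*C(1, 9))*48 = ((9 - 5*0)*16)*48 = ((9 + 0)*16)*48 = (9*16)*48 = 144*48 = 6912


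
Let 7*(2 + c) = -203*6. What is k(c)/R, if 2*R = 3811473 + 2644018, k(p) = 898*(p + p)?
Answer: -632192/6455491 ≈ -0.097931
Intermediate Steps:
c = -176 (c = -2 + (-203*6)/7 = -2 + (1/7)*(-1218) = -2 - 174 = -176)
k(p) = 1796*p (k(p) = 898*(2*p) = 1796*p)
R = 6455491/2 (R = (3811473 + 2644018)/2 = (1/2)*6455491 = 6455491/2 ≈ 3.2277e+6)
k(c)/R = (1796*(-176))/(6455491/2) = -316096*2/6455491 = -632192/6455491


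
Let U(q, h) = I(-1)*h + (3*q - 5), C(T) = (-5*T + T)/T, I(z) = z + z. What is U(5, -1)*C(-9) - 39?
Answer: -87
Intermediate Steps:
I(z) = 2*z
C(T) = -4 (C(T) = (-4*T)/T = -4)
U(q, h) = -5 - 2*h + 3*q (U(q, h) = (2*(-1))*h + (3*q - 5) = -2*h + (-5 + 3*q) = -5 - 2*h + 3*q)
U(5, -1)*C(-9) - 39 = (-5 - 2*(-1) + 3*5)*(-4) - 39 = (-5 + 2 + 15)*(-4) - 39 = 12*(-4) - 39 = -48 - 39 = -87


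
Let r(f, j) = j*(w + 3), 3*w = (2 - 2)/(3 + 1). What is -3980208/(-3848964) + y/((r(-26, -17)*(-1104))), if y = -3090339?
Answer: -108060203033/2006593232 ≈ -53.853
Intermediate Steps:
w = 0 (w = ((2 - 2)/(3 + 1))/3 = (0/4)/3 = (0*(1/4))/3 = (1/3)*0 = 0)
r(f, j) = 3*j (r(f, j) = j*(0 + 3) = j*3 = 3*j)
-3980208/(-3848964) + y/((r(-26, -17)*(-1104))) = -3980208/(-3848964) - 3090339/((3*(-17))*(-1104)) = -3980208*(-1/3848964) - 3090339/((-51*(-1104))) = 331684/320747 - 3090339/56304 = 331684/320747 - 3090339*1/56304 = 331684/320747 - 343371/6256 = -108060203033/2006593232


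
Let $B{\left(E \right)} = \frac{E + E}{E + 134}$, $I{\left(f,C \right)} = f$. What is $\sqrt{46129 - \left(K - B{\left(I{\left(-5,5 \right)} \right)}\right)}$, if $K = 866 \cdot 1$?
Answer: $\frac{\sqrt{753220293}}{129} \approx 212.75$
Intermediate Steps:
$K = 866$
$B{\left(E \right)} = \frac{2 E}{134 + E}$
$\sqrt{46129 - \left(K - B{\left(I{\left(-5,5 \right)} \right)}\right)} = \sqrt{46129 - \left(866 + \frac{10}{134 - 5}\right)} = \sqrt{46129 - \left(866 + \frac{10}{129}\right)} = \sqrt{46129 - \left(866 + 10 \cdot \frac{1}{129}\right)} = \sqrt{46129 - \frac{111724}{129}} = \sqrt{\frac{5838917}{129}} = \frac{\sqrt{753220293}}{129}$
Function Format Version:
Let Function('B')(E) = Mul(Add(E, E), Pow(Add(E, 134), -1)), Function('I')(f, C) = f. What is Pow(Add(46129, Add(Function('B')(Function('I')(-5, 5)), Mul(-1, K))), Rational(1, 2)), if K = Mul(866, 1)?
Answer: Mul(Rational(1, 129), Pow(753220293, Rational(1, 2))) ≈ 212.75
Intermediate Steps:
K = 866
Function('B')(E) = Mul(2, E, Pow(Add(134, E), -1)) (Function('B')(E) = Mul(Mul(2, E), Pow(Add(134, E), -1)) = Mul(2, E, Pow(Add(134, E), -1)))
Pow(Add(46129, Add(Function('B')(Function('I')(-5, 5)), Mul(-1, K))), Rational(1, 2)) = Pow(Add(46129, Add(Mul(2, -5, Pow(Add(134, -5), -1)), Mul(-1, 866))), Rational(1, 2)) = Pow(Add(46129, Add(Mul(2, -5, Pow(129, -1)), -866)), Rational(1, 2)) = Pow(Add(46129, Add(Mul(2, -5, Rational(1, 129)), -866)), Rational(1, 2)) = Pow(Add(46129, Add(Rational(-10, 129), -866)), Rational(1, 2)) = Pow(Add(46129, Rational(-111724, 129)), Rational(1, 2)) = Pow(Rational(5838917, 129), Rational(1, 2)) = Mul(Rational(1, 129), Pow(753220293, Rational(1, 2)))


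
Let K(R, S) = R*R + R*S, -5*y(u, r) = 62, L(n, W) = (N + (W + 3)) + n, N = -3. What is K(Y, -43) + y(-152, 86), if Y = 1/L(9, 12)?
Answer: -31852/2205 ≈ -14.445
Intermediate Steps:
L(n, W) = W + n (L(n, W) = (-3 + (W + 3)) + n = (-3 + (3 + W)) + n = W + n)
y(u, r) = -62/5 (y(u, r) = -1/5*62 = -62/5)
Y = 1/21 (Y = 1/(12 + 9) = 1/21 ≈ 0.047619)
K(R, S) = R**2 + R*S
K(Y, -43) + y(-152, 86) = (1/21 - 43)/21 - 62/5 = (1/21)*(-902/21) - 62/5 = -902/441 - 62/5 = -31852/2205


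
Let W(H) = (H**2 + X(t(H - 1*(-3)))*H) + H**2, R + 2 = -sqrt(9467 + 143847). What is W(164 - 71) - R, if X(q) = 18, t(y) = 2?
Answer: 18974 + sqrt(153314) ≈ 19366.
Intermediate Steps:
R = -2 - sqrt(153314) (R = -2 - sqrt(9467 + 143847) = -2 - sqrt(153314) ≈ -393.55)
W(H) = 2*H**2 + 18*H (W(H) = (H**2 + 18*H) + H**2 = 2*H**2 + 18*H)
W(164 - 71) - R = 2*(164 - 71)*(9 + (164 - 71)) - (-2 - sqrt(153314)) = 2*93*(9 + 93) + (2 + sqrt(153314)) = 2*93*102 + (2 + sqrt(153314)) = 18972 + (2 + sqrt(153314)) = 18974 + sqrt(153314)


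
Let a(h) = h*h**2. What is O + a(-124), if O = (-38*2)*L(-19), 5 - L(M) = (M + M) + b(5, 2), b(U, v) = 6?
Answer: -1909436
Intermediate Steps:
a(h) = h**3
L(M) = -1 - 2*M (L(M) = 5 - ((M + M) + 6) = 5 - (2*M + 6) = 5 - (6 + 2*M) = 5 + (-6 - 2*M) = -1 - 2*M)
O = -2812 (O = (-38*2)*(-1 - 2*(-19)) = -76*(-1 + 38) = -76*37 = -2812)
O + a(-124) = -2812 + (-124)**3 = -2812 - 1906624 = -1909436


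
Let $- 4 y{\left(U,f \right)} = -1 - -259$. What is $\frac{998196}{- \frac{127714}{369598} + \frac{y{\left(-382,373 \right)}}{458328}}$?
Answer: $- \frac{18787946639299136}{6506526807} \approx -2.8876 \cdot 10^{6}$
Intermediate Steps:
$y{\left(U,f \right)} = - \frac{129}{2}$ ($y{\left(U,f \right)} = - \frac{-1 - -259}{4} = - \frac{-1 + 259}{4} = \left(- \frac{1}{4}\right) 258 = - \frac{129}{2}$)
$\frac{998196}{- \frac{127714}{369598} + \frac{y{\left(-382,373 \right)}}{458328}} = \frac{998196}{- \frac{127714}{369598} - \frac{129}{2 \cdot 458328}} = \frac{998196}{\left(-127714\right) \frac{1}{369598} - \frac{43}{305552}} = \frac{998196}{- \frac{63857}{184799} - \frac{43}{305552}} = \frac{998196}{- \frac{19519580421}{56465704048}} = 998196 \left(- \frac{56465704048}{19519580421}\right) = - \frac{18787946639299136}{6506526807}$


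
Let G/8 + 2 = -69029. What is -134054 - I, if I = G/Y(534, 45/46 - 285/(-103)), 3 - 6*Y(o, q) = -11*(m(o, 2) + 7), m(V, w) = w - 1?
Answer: -8885426/91 ≈ -97642.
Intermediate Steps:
G = -552248 (G = -16 + 8*(-69029) = -16 - 552232 = -552248)
m(V, w) = -1 + w
Y(o, q) = 91/6 (Y(o, q) = ½ - (-11)*((-1 + 2) + 7)/6 = ½ - (-11)*(1 + 7)/6 = ½ - (-11)*8/6 = ½ - ⅙*(-88) = ½ + 44/3 = 91/6)
I = -3313488/91 (I = -552248/91/6 = -552248*6/91 = -3313488/91 ≈ -36412.)
-134054 - I = -134054 - 1*(-3313488/91) = -134054 + 3313488/91 = -8885426/91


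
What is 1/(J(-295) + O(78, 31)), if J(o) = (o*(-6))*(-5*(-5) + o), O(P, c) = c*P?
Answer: -1/475482 ≈ -2.1031e-6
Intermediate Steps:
O(P, c) = P*c
J(o) = -6*o*(25 + o) (J(o) = (-6*o)*(25 + o) = -6*o*(25 + o))
1/(J(-295) + O(78, 31)) = 1/(-6*(-295)*(25 - 295) + 78*31) = 1/(-6*(-295)*(-270) + 2418) = 1/(-477900 + 2418) = 1/(-475482) = -1/475482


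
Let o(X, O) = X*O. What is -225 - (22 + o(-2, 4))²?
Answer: -421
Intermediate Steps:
o(X, O) = O*X
-225 - (22 + o(-2, 4))² = -225 - (22 + 4*(-2))² = -225 - (22 - 8)² = -225 - 1*14² = -225 - 1*196 = -225 - 196 = -421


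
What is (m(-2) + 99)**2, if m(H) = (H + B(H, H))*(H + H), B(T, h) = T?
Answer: 13225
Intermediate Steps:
m(H) = 4*H**2 (m(H) = (H + H)*(H + H) = (2*H)*(2*H) = 4*H**2)
(m(-2) + 99)**2 = (4*(-2)**2 + 99)**2 = (4*4 + 99)**2 = (16 + 99)**2 = 115**2 = 13225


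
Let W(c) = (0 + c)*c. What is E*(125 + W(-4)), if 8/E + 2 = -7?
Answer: -376/3 ≈ -125.33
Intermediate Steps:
E = -8/9 (E = 8/(-2 - 7) = 8/(-9) = 8*(-1/9) = -8/9 ≈ -0.88889)
W(c) = c**2 (W(c) = c*c = c**2)
E*(125 + W(-4)) = -8*(125 + (-4)**2)/9 = -8*(125 + 16)/9 = -8/9*141 = -376/3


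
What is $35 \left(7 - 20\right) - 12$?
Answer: $-467$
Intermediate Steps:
$35 \left(7 - 20\right) - 12 = 35 \left(-13\right) - 12 = -455 - 12 = -467$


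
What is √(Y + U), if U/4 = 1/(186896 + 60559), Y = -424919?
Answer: 7*I*√6555676563995/27495 ≈ 651.86*I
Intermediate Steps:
U = 4/247455 (U = 4/(186896 + 60559) = 4/247455 ≈ 1.6165e-5)
√(Y + U) = √(-424919 + 4/247455) = √(-105148331141/247455) = 7*I*√6555676563995/27495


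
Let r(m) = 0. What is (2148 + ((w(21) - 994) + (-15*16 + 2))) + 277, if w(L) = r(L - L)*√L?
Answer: 1193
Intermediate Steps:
w(L) = 0 (w(L) = 0*√L = 0)
(2148 + ((w(21) - 994) + (-15*16 + 2))) + 277 = (2148 + ((0 - 994) + (-15*16 + 2))) + 277 = (2148 + (-994 + (-240 + 2))) + 277 = (2148 + (-994 - 238)) + 277 = (2148 - 1232) + 277 = 916 + 277 = 1193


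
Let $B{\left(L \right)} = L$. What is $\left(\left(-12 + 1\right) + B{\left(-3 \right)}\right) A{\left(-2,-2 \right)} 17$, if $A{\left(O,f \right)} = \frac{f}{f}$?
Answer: $-238$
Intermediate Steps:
$A{\left(O,f \right)} = 1$
$\left(\left(-12 + 1\right) + B{\left(-3 \right)}\right) A{\left(-2,-2 \right)} 17 = \left(\left(-12 + 1\right) - 3\right) 1 \cdot 17 = \left(-11 - 3\right) 1 \cdot 17 = \left(-14\right) 1 \cdot 17 = \left(-14\right) 17 = -238$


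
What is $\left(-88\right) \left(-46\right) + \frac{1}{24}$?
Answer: $\frac{97153}{24} \approx 4048.0$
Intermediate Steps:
$\left(-88\right) \left(-46\right) + \frac{1}{24} = 4048 + \frac{1}{24} = \frac{97153}{24}$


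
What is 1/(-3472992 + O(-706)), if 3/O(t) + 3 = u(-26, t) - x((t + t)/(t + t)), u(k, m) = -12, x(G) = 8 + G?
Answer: -8/27783937 ≈ -2.8794e-7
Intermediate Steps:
O(t) = -⅛ (O(t) = 3/(-3 + (-12 - (8 + (t + t)/(t + t)))) = 3/(-3 + (-12 - (8 + (2*t)/((2*t))))) = 3/(-3 + (-12 - (8 + (2*t)*(1/(2*t))))) = 3/(-3 + (-12 - (8 + 1))) = 3/(-3 + (-12 - 1*9)) = 3/(-3 + (-12 - 9)) = 3/(-3 - 21) = 3/(-24) = 3*(-1/24) = -⅛)
1/(-3472992 + O(-706)) = 1/(-3472992 - ⅛) = 1/(-27783937/8) = -8/27783937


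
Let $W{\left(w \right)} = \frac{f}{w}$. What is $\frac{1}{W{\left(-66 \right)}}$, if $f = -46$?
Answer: $\frac{33}{23} \approx 1.4348$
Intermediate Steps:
$W{\left(w \right)} = - \frac{46}{w}$
$\frac{1}{W{\left(-66 \right)}} = \frac{1}{\left(-46\right) \frac{1}{-66}} = \frac{1}{\left(-46\right) \left(- \frac{1}{66}\right)} = \frac{1}{\frac{23}{33}} = \frac{33}{23}$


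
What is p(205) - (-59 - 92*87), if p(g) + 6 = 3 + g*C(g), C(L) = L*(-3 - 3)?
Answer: -244090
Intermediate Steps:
C(L) = -6*L (C(L) = L*(-6) = -6*L)
p(g) = -3 - 6*g² (p(g) = -6 + (3 + g*(-6*g)) = -6 + (3 - 6*g²) = -3 - 6*g²)
p(205) - (-59 - 92*87) = (-3 - 6*205²) - (-59 - 92*87) = (-3 - 6*42025) - (-59 - 8004) = (-3 - 252150) - 1*(-8063) = -252153 + 8063 = -244090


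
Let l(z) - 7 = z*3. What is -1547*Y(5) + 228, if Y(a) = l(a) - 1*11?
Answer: -16789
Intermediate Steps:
l(z) = 7 + 3*z (l(z) = 7 + z*3 = 7 + 3*z)
Y(a) = -4 + 3*a (Y(a) = (7 + 3*a) - 1*11 = (7 + 3*a) - 11 = -4 + 3*a)
-1547*Y(5) + 228 = -1547*(-4 + 3*5) + 228 = -1547*(-4 + 15) + 228 = -1547*11 + 228 = -17017 + 228 = -16789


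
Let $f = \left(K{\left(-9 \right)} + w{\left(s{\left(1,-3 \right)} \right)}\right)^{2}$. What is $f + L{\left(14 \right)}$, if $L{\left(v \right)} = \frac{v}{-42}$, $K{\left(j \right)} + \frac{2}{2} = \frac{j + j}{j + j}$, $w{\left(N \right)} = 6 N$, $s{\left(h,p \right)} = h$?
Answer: $\frac{107}{3} \approx 35.667$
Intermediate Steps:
$K{\left(j \right)} = 0$ ($K{\left(j \right)} = -1 + \frac{j + j}{j + j} = -1 + \frac{2 j}{2 j} = -1 + 2 j \frac{1}{2 j} = -1 + 1 = 0$)
$L{\left(v \right)} = - \frac{v}{42}$ ($L{\left(v \right)} = v \left(- \frac{1}{42}\right) = - \frac{v}{42}$)
$f = 36$ ($f = \left(0 + 6 \cdot 1\right)^{2} = \left(0 + 6\right)^{2} = 6^{2} = 36$)
$f + L{\left(14 \right)} = 36 - \frac{1}{3} = \frac{107}{3}$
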